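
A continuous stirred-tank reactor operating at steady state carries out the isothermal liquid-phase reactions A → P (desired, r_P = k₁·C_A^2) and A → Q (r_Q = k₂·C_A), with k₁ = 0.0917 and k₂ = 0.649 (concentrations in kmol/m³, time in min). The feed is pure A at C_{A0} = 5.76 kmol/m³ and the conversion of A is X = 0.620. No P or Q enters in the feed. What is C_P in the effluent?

Exit C_A = C_{A0}(1−X) = 5.76×0.380 = 2.189 kmol/m³.
Rates in a CSTR are evaluated at the outlet concentration: r_P = 0.0917×2.189^2 = 0.4393, r_Q = 0.649×2.189 = 1.421.
Fraction of consumed A going to P: r_P/(r_P+r_Q) = 0.2362.
C_P = 0.2362·C_{A0}·X = 0.2362×5.76×0.620 = 0.844 kmol/m³.

0.844 kmol/m³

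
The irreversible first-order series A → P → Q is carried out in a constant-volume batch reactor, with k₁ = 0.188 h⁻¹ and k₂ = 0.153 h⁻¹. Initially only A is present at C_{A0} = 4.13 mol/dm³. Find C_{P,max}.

1.68 mol/dm³

At the optimum, C_{P,max}/C_{A0} = (k₁/k₂)^[k₂/(k₂−k₁)].
= (0.188/0.153)^(0.153/(0.153−0.188)) = (1.229)^(-4.371) = 0.4064.
C_{P,max} = 0.4064×4.13 = 1.68 mol/dm³.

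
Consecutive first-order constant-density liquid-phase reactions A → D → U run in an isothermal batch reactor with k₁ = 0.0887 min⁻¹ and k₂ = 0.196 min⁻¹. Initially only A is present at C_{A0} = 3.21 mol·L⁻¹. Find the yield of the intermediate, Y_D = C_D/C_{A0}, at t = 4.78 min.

The intermediate concentration in a first-order A→B→C sequence is C_D = k₁C_{A0}(e^(−k₁t) − e^(−k₂t))/(k₂−k₁).
e^(−k₁t) = e^(−0.0887×4.78) = e^(−0.4240) = 0.6544; e^(−k₂t) = e^(−0.9369) = 0.3918.
C_D = 0.0887×3.21/(0.196−0.0887) × (0.6544−0.3918) = 2.654×0.2626 = 0.6968 mol·L⁻¹.
Y_D = C_D/C_{A0} = 0.6968/3.21 = 0.217.

0.217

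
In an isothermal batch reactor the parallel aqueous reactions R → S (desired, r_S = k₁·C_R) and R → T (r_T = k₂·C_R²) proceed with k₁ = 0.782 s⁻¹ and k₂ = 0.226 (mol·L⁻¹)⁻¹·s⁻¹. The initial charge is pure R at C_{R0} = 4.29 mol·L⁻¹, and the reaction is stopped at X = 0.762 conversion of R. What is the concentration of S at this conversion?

1.90 mol·L⁻¹

C_R = C_{R0}(1−X) = 1.021 mol·L⁻¹.
Along a PFR/batch, dC_S/dC_R = −r_S/(r_S+r_T) = −k₁/(k₁+k₂·C_R).
Integrating from C_{R0} to C_R: C_S = (0.782/0.226)·ln[(0.782+0.226·4.29)/(0.782+0.226·1.02)] = 3.460·ln(1.752/1.013) = 1.896 mol·L⁻¹.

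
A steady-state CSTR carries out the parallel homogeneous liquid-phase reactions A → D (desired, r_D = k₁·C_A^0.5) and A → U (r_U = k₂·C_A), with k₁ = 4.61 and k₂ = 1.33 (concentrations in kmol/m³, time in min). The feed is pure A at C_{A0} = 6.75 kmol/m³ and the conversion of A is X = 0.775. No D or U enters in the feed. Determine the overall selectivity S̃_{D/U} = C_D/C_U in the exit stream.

2.81

Exit C_A = C_{A0}(1−X) = 6.75×0.225 = 1.519 kmol/m³.
Rates in a CSTR are evaluated at the outlet concentration: r_D = 4.61×1.519^0.5 = 5.681, r_U = 1.33×1.519 = 2.020.
Overall selectivity = C_D/C_U = r_Dτ/(r_Uτ) = r_D/r_U = 2.81.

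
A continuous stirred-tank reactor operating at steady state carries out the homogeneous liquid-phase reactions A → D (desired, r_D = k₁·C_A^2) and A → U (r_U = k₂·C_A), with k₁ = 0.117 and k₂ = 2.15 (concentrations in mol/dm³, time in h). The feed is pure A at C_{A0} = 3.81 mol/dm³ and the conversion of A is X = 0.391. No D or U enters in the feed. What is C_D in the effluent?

0.167 mol/dm³

Exit C_A = C_{A0}(1−X) = 3.81×0.609 = 2.320 mol/dm³.
Rates in a CSTR are evaluated at the outlet concentration: r_D = 0.117×2.320^2 = 0.6299, r_U = 2.15×2.320 = 4.989.
Fraction of consumed A going to D: r_D/(r_D+r_U) = 0.1121.
C_D = 0.1121·C_{A0}·X = 0.1121×3.81×0.391 = 0.167 mol/dm³.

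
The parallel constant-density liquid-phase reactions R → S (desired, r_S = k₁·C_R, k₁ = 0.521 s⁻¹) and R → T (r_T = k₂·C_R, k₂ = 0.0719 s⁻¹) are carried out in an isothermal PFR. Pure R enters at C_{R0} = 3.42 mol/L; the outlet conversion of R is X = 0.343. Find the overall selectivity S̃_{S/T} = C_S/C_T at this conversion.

7.25

C_R = C_{R0}(1−X) = 2.247 mol/L.
Both paths are first order in R, so the instantaneous fraction to S is constant: dC_S/d(−C_R) = k₁/(k₁+k₂) = 0.8787.
C_S = 0.8787·(C_{R0}−C_R) = 0.8787×1.173 = 1.03 mol/L.
C_T = (C_{R0}−C_R)−C_S = 0.1423 mol/L; S̃_{S/T} = 1.031/0.1423 = 7.25.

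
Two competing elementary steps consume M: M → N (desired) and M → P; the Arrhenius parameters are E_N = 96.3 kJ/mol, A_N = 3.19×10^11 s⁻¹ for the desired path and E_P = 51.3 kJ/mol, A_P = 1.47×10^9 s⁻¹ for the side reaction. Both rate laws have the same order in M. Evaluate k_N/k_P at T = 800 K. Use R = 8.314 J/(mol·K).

0.250

With equal orders, S_{N/P} = k_N/k_P = (A_N/A_P)·exp[(E_P−E_N)/(RT)].
(E_P−E_N)/(RT) = (51.3−96.3)×10³/(8.314×800) = -45000/6651 = -6.766.
k_N/k_P = (3.19×10^11/1.47×10^9)·exp(-6.766) = 217.0 × 0.001153 = 0.250.
Since E_N > E_P, raising the temperature improves selectivity toward N.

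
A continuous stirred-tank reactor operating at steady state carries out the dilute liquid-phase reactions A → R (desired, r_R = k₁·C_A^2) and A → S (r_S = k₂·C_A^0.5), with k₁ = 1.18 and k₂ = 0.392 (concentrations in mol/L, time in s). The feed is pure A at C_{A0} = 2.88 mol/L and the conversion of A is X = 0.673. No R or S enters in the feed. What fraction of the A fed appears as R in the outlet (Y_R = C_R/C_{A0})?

Exit C_A = C_{A0}(1−X) = 2.88×0.327 = 0.9418 mol/L.
In a CSTR the entire volume is at exit conditions, so r_R = 1.18×0.9418^2 = 1.047 and r_S = 0.392×0.9418^0.5 = 0.3804.
Fraction of consumed A going to R: r_R/(r_R+r_S) = 0.7334.
C_R = 0.7334·C_{A0}·X = 0.7334×2.88×0.673 = 1.42 mol/L; Y_R = C_R/C_{A0} = 0.494.

0.494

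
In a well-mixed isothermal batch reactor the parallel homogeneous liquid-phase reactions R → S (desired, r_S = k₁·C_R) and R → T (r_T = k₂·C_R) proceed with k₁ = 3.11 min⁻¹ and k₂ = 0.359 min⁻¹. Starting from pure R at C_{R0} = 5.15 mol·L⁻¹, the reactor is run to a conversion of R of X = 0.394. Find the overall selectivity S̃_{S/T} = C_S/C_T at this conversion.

C_R = C_{R0}(1−X) = 3.121 mol·L⁻¹.
Both paths are first order in R, so the instantaneous fraction to S is constant: dC_S/d(−C_R) = k₁/(k₁+k₂) = 0.8965.
C_S = 0.8965·(C_{R0}−C_R) = 0.8965×2.029 = 1.82 mol·L⁻¹.
C_T = (C_{R0}−C_R)−C_S = 0.2100 mol·L⁻¹; S̃_{S/T} = 1.819/0.2100 = 8.66.

8.66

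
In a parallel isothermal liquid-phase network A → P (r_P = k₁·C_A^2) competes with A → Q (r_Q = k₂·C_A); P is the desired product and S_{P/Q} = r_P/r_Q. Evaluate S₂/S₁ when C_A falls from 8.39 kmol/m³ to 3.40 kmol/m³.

0.405

S_{P/Q} = (k₁/k₂)·C_A, so S₂/S₁ = (C_{A,2}/C_{A,1}).
= 3.40/8.39 = 0.405.
Selectivity toward P falls as C_A falls — high-concentration operation is favoured.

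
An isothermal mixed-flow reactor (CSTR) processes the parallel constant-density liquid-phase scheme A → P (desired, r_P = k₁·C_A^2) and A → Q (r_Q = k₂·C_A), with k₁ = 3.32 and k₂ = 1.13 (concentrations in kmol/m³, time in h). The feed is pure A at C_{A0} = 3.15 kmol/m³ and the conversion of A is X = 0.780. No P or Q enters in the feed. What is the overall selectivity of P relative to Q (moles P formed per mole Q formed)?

2.04

Exit C_A = C_{A0}(1−X) = 3.15×0.220 = 0.6930 kmol/m³.
In a CSTR the entire volume is at exit conditions, so r_P = 3.32×0.6930^2 = 1.594 and r_Q = 1.13×0.6930 = 0.7831.
Overall selectivity = C_P/C_Q = r_Pτ/(r_Qτ) = r_P/r_Q = 2.04.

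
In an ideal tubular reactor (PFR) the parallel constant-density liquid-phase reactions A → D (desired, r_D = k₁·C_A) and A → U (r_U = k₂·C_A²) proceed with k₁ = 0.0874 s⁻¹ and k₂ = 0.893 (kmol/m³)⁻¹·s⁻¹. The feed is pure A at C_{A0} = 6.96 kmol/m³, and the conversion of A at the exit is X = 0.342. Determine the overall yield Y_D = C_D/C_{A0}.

C_A = C_{A0}(1−X) = 4.580 kmol/m³.
Along a PFR/batch, dC_D/dC_A = −r_D/(r_D+r_U) = −k₁/(k₁+k₂·C_A).
Integrating from C_{A0} to C_A: C_D = (0.0874/0.893)·ln[(0.0874+0.893·6.96)/(0.0874+0.893·4.58)] = 0.09787·ln(6.303/4.177) = 0.04026 kmol/m³.
Y_D = C_D/C_{A0} = 0.04026/6.96 = 0.00578.

0.00578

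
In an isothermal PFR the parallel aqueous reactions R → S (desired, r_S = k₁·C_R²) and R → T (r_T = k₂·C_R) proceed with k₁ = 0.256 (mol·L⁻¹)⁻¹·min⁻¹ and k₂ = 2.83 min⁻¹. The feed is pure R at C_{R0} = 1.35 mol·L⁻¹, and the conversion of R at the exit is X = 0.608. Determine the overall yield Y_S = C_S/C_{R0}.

0.0474

C_R = C_{R0}(1−X) = 0.5292 mol·L⁻¹.
Along a PFR/batch, dC_T/dC_R = −r_T/(r_S+r_T) = −k₂/(k₂+k₁·C_R).
Integrating from C_{R0} to C_R: C_T = (2.83/0.256)·ln[(2.83+0.256·1.35)/(2.83+0.256·0.529)] = 11.05·ln(3.176/2.965) = 0.7568 mol·L⁻¹.
Then C_S = (C_{R0}−C_R) − C_T = 0.8208 − 0.7568 = 0.06400 mol·L⁻¹.
Y_S = C_S/C_{R0} = 0.06400/1.35 = 0.0474.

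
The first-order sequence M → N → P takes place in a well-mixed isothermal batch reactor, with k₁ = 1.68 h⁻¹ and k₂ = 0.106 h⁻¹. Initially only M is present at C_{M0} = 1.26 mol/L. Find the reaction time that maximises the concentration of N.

For first-order series the maximum of C_N occurs at t_opt = ln(k₂/k₁)/(k₂−k₁).
= ln(0.106/1.68)/(0.106−1.68) = ln(0.06310)/-1.574 = -2.763/-1.574 = 1.76 h.

1.76 h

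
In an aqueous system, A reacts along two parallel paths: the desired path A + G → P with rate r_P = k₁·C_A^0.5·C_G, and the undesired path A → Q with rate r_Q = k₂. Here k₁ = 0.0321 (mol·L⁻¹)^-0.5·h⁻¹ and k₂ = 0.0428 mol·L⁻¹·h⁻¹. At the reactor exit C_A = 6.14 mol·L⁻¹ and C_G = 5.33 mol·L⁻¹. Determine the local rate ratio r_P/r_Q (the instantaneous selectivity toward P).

9.91

S_{P/Q} = r_P/r_Q = (k₁·C_A^0.5·C_G)/(k₂) = (k₁/k₂)·C_A^0.5·C_G.
= (0.0321×6.140^0.5×5.330) / (0.0428) = 0.4240/0.04280 = 9.91.
Since the desired path is higher order in A, keeping C_A high (PFR or concentrated feed) favours P.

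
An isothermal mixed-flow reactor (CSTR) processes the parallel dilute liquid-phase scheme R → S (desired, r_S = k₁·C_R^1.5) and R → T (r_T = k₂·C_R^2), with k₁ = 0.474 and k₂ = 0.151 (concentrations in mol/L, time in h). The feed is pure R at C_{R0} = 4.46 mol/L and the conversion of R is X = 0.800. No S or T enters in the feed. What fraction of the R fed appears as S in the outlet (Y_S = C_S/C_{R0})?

Exit C_R = C_{R0}(1−X) = 4.46×0.200 = 0.8920 mol/L.
A CSTR operates uniformly at the exit composition, giving r_S = 0.3993 and r_T = 0.1201 (each k·C_R^n at C_R = 0.8920).
Fraction of consumed R going to S: r_S/(r_S+r_T) = 0.7687.
C_S = 0.7687·C_{R0}·X = 0.7687×4.46×0.800 = 2.74 mol/L; Y_S = C_S/C_{R0} = 0.615.

0.615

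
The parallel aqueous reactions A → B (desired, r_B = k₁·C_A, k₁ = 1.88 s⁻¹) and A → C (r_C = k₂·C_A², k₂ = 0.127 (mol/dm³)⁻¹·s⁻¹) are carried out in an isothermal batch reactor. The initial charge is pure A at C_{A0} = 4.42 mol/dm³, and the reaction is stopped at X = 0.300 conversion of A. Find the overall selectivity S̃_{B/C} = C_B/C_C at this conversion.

C_A = C_{A0}(1−X) = 3.094 mol/dm³.
Along a PFR/batch, dC_B/dC_A = −r_B/(r_B+r_C) = −k₁/(k₁+k₂·C_A).
Integrating from C_{A0} to C_A: C_B = (1.88/0.127)·ln[(1.88+0.127·4.42)/(1.88+0.127·3.09)] = 14.80·ln(2.441/2.273) = 1.058 mol/dm³.
C_C = (C_{A0}−C_A)−C_B = 0.2680 mol/dm³; S̃_{B/C} = 1.058/0.2680 = 3.95.

3.95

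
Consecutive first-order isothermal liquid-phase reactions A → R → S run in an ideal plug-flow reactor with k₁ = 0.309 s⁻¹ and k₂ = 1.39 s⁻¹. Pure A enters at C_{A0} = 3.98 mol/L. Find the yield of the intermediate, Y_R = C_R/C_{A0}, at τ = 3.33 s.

0.0994

For first-order series with pure A initially, C_R(τ) = k₁C_{A0}/(k₂−k₁)·(e^(−k₁τ) − e^(−k₂τ)).
e^(−k₁τ) = e^(−0.309×3.33) = e^(−1.029) = 0.3574; e^(−k₂τ) = e^(−4.629) = 0.009767.
C_R = 0.309×3.98/(1.39−0.309) × (0.3574−0.009767) = 1.138×0.3476 = 0.3955 mol/L.
Y_R = C_R/C_{A0} = 0.3955/3.98 = 0.0994.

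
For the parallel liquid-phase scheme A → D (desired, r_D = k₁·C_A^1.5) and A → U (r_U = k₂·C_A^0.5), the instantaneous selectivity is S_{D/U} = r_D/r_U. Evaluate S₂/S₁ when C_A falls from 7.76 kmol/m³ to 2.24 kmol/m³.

S_{D/U} = (k₁/k₂)·C_A, so S₂/S₁ = (C_{A,2}/C_{A,1}).
= 2.24/7.76 = 0.289.
Selectivity toward D falls as C_A falls — high-concentration operation is favoured.

0.289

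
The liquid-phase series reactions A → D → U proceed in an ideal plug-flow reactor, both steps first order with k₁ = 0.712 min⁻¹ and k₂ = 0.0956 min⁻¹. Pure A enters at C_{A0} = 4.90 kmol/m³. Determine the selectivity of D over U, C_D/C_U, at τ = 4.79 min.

2.52

Solving the coupled first-order balances gives C_D(τ) = [k₁/(k₂−k₁)]·C_{A0}·(e^(−k₁τ) − e^(−k₂τ)).
e^(−k₁τ) = e^(−0.712×4.79) = e^(−3.410) = 0.03303; e^(−k₂τ) = e^(−0.4579) = 0.6326.
C_D = 0.712×4.90/(0.0956−0.712) × (0.03303−0.6326) = (-5.660)×(-0.5996) = 3.394 kmol/m³.
C_A = C_{A0}e^(−k₁τ) = 0.1618 kmol/m³, so C_U = C_{A0}−C_A−C_D = 1.345 kmol/m³; C_D/C_U = 2.52.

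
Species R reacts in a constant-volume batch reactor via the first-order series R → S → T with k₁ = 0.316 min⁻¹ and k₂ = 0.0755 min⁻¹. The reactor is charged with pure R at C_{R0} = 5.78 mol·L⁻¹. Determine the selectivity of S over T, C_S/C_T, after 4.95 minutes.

3.90

For first-order series with pure R initially, C_S(t) = k₁C_{R0}/(k₂−k₁)·(e^(−k₁t) − e^(−k₂t)).
e^(−k₁t) = e^(−0.316×4.95) = e^(−1.564) = 0.2093; e^(−k₂t) = e^(−0.3737) = 0.6882.
C_S = 0.316×5.78/(0.0755−0.316) × (0.2093−0.6882) = (-7.595)×(-0.4789) = 3.637 mol·L⁻¹.
C_R = C_{R0}e^(−k₁t) = 1.209 mol·L⁻¹, so C_T = C_{R0}−C_R−C_S = 0.9334 mol·L⁻¹; C_S/C_T = 3.90.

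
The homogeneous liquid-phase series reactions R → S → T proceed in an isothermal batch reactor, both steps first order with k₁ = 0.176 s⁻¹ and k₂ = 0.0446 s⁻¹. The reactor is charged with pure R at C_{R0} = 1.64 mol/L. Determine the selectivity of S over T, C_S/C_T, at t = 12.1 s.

2.39

For first-order series with pure R initially, C_S(t) = k₁C_{R0}/(k₂−k₁)·(e^(−k₁t) − e^(−k₂t)).
e^(−k₁t) = e^(−0.176×12.1) = e^(−2.130) = 0.1189; e^(−k₂t) = e^(−0.5397) = 0.5829.
C_S = 0.176×1.64/(0.0446−0.176) × (0.1189−0.5829) = (-2.197)×(-0.4641) = 1.019 mol/L.
C_R = C_{R0}e^(−k₁t) = 0.1950 mol/L, so C_T = C_{R0}−C_R−C_S = 0.4256 mol/L; C_S/C_T = 2.39.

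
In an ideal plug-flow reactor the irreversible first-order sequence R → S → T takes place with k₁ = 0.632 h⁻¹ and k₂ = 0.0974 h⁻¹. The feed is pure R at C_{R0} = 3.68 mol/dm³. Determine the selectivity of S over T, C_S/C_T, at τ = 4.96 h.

For first-order series with pure R initially, C_S(τ) = k₁C_{R0}/(k₂−k₁)·(e^(−k₁τ) − e^(−k₂τ)).
e^(−k₁τ) = e^(−0.632×4.96) = e^(−3.135) = 0.04351; e^(−k₂τ) = e^(−0.4831) = 0.6169.
C_S = 0.632×3.68/(0.0974−0.632) × (0.04351−0.6169) = (-4.350)×(-0.5734) = 2.494 mol/dm³.
C_R = C_{R0}e^(−k₁τ) = 0.1601 mol/dm³, so C_T = C_{R0}−C_R−C_S = 1.026 mol/dm³; C_S/C_T = 2.43.

2.43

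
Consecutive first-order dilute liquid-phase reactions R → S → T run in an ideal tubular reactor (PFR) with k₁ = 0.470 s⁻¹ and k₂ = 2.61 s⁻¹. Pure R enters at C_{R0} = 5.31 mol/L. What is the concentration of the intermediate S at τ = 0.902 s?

0.652 mol/L

The intermediate concentration in a first-order A→B→C sequence is C_S = k₁C_{R0}(e^(−k₁τ) − e^(−k₂τ))/(k₂−k₁).
e^(−k₁τ) = e^(−0.470×0.902) = e^(−0.4239) = 0.6545; e^(−k₂τ) = e^(−2.354) = 0.09497.
C_S = 0.470×5.31/(2.61−0.470) × (0.6545−0.09497) = 1.166×0.5595 = 0.6525 mol/L.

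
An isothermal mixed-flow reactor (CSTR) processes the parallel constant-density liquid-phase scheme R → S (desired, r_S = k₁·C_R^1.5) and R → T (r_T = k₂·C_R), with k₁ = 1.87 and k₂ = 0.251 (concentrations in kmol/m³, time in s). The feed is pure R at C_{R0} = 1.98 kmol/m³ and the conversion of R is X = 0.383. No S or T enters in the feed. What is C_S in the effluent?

0.676 kmol/m³

Exit C_R = C_{R0}(1−X) = 1.98×0.617 = 1.222 kmol/m³.
In a CSTR the entire volume is at exit conditions, so r_S = 1.87×1.222^1.5 = 2.525 and r_T = 0.251×1.222 = 0.3066.
Fraction of consumed R going to S: r_S/(r_S+r_T) = 0.8917.
C_S = 0.8917·C_{R0}·X = 0.8917×1.98×0.383 = 0.676 kmol/m³.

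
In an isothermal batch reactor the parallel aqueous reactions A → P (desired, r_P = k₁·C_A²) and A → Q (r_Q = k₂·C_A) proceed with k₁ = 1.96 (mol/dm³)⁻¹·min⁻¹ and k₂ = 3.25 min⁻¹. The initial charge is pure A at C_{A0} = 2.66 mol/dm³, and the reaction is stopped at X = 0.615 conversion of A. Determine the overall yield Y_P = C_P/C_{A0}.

C_A = C_{A0}(1−X) = 1.024 mol/dm³.
Along a PFR/batch, dC_Q/dC_A = −r_Q/(r_P+r_Q) = −k₂/(k₂+k₁·C_A).
Integrating from C_{A0} to C_A: C_Q = (3.25/1.96)·ln[(3.25+1.96·2.66)/(3.25+1.96·1.02)] = 1.658·ln(8.464/5.257) = 0.7896 mol/dm³.
Then C_P = (C_{A0}−C_A) − C_Q = 1.636 − 0.7896 = 0.8463 mol/dm³.
Y_P = C_P/C_{A0} = 0.8463/2.66 = 0.318.

0.318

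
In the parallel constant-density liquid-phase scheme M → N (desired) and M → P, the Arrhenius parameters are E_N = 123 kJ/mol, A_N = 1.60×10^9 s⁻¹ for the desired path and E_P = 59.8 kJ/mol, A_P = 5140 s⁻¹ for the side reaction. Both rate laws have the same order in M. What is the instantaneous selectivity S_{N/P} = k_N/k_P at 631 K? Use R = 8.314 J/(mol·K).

1.82

Since both paths have the same order in M, the concentration cancels and S_{N/P} = k_N/k_P = (A_N/A_P)·exp[(E_P−E_N)/(RT)].
(E_P−E_N)/(RT) = (59.8−123)×10³/(8.314×631) = -63200/5246 = -12.05.
k_N/k_P = (1.60×10^9/5140)·exp(-12.05) = 3.113×10^5 × 5.862×10^-6 = 1.82.
Since E_N > E_P, raising the temperature improves selectivity toward N.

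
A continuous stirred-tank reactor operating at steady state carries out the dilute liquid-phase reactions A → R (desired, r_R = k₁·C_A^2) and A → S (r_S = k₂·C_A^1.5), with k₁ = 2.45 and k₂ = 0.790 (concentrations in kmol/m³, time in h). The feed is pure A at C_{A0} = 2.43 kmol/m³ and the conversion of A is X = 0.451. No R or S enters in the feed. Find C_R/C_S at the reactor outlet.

3.58

Exit C_A = C_{A0}(1−X) = 2.43×0.549 = 1.334 kmol/m³.
In a CSTR the entire volume is at exit conditions, so r_R = 2.45×1.334^2 = 4.360 and r_S = 0.790×1.334^1.5 = 1.217.
Overall selectivity = C_R/C_S = r_Rτ/(r_Sτ) = r_R/r_S = 3.58.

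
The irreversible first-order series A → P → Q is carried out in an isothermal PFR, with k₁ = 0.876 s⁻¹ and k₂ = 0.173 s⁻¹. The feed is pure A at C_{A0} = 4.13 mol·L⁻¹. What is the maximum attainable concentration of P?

For a first-order series the maximum intermediate yield is C_{P,max}/C_{A0} = (k₁/k₂)^[k₂/(k₂−k₁)].
= (0.876/0.173)^(0.173/(0.173−0.876)) = (5.064)^(-0.2461) = 0.6709.
C_{P,max} = 0.6709×4.13 = 2.77 mol·L⁻¹.

2.77 mol·L⁻¹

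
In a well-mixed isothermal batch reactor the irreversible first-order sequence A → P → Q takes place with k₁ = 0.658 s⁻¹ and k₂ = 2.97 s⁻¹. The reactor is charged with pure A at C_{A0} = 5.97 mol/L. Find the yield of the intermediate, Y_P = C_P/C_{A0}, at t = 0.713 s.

For first-order series with pure A initially, C_P(t) = k₁C_{A0}/(k₂−k₁)·(e^(−k₁t) − e^(−k₂t)).
e^(−k₁t) = e^(−0.658×0.713) = e^(−0.4692) = 0.6255; e^(−k₂t) = e^(−2.118) = 0.1203.
C_P = 0.658×5.97/(2.97−0.658) × (0.6255−0.1203) = 1.699×0.5052 = 0.8584 mol/L.
Y_P = C_P/C_{A0} = 0.8584/5.97 = 0.144.

0.144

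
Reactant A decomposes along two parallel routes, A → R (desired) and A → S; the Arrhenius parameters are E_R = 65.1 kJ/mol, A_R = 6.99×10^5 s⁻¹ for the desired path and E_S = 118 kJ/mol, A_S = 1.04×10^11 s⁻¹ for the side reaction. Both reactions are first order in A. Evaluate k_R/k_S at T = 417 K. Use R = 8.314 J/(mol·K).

With equal orders, S_{R/S} = k_R/k_S = (A_R/A_S)·exp[(E_S−E_R)/(RT)].
(E_S−E_R)/(RT) = (118−65.1)×10³/(8.314×417) = 52900/3467 = 15.26.
k_R/k_S = (6.99×10^5/1.04×10^11)·exp(15.26) = 6.721×10^-6 × 4.233×10^6 = 28.5.

28.5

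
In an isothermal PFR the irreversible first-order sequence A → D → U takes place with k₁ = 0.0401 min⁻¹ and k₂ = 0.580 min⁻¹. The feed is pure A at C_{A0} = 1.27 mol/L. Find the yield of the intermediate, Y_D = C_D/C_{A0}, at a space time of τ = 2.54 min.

For first-order series with pure A initially, C_D(τ) = k₁C_{A0}/(k₂−k₁)·(e^(−k₁τ) − e^(−k₂τ)).
e^(−k₁τ) = e^(−0.0401×2.54) = e^(−0.1019) = 0.9032; e^(−k₂τ) = e^(−1.473) = 0.2292.
C_D = 0.0401×1.27/(0.580−0.0401) × (0.9032−0.2292) = 0.09433×0.6740 = 0.06357 mol/L.
Y_D = C_D/C_{A0} = 0.06357/1.27 = 0.0501.

0.0501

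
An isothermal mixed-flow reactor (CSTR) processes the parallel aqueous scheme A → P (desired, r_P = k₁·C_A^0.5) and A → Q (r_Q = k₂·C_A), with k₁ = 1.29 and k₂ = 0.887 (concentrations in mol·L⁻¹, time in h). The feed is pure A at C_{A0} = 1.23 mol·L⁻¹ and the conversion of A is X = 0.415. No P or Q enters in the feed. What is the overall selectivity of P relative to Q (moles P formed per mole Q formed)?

1.71

Exit C_A = C_{A0}(1−X) = 1.23×0.585 = 0.7195 mol·L⁻¹.
A CSTR operates uniformly at the exit composition, giving r_P = 1.094 and r_Q = 0.6382 (each k·C_A^n at C_A = 0.7195).
Overall selectivity = C_P/C_Q = r_Pτ/(r_Qτ) = r_P/r_Q = 1.71.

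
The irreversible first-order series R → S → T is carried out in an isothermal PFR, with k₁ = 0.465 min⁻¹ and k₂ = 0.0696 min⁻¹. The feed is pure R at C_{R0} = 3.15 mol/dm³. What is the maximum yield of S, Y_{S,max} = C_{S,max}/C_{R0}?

At the optimum, C_{S,max}/C_{R0} = (k₁/k₂)^[k₂/(k₂−k₁)].
= (0.465/0.0696)^(0.0696/(0.0696−0.465)) = (6.681)^(-0.1760) = 0.7158.

0.716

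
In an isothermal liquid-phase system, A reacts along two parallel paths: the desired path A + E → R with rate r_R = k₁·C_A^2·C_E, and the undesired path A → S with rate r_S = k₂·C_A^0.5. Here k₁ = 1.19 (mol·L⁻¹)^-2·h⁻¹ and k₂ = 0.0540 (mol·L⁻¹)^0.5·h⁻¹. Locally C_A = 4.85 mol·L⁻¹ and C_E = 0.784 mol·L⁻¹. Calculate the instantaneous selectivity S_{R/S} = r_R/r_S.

S_{R/S} = r_R/r_S = (k₁·C_A^2·C_E)/(k₂·C_A^0.5) = (k₁/k₂)·C_A^1.5·C_E.
= (1.19×4.850^2×0.7840) / (0.0540×4.850^0.5) = 21.95/0.1189 = 185.
Since the desired path is higher order in A, keeping C_A high (PFR or concentrated feed) favours R.

185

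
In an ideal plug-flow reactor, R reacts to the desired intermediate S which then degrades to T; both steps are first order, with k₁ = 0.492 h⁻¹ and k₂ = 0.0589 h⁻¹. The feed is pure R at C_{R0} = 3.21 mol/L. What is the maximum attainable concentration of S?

2.41 mol/L

At the optimum, C_{S,max}/C_{R0} = (k₁/k₂)^[k₂/(k₂−k₁)].
= (0.492/0.0589)^(0.0589/(0.0589−0.492)) = (8.353)^(-0.1360) = 0.7493.
C_{S,max} = 0.7493×3.21 = 2.41 mol/L.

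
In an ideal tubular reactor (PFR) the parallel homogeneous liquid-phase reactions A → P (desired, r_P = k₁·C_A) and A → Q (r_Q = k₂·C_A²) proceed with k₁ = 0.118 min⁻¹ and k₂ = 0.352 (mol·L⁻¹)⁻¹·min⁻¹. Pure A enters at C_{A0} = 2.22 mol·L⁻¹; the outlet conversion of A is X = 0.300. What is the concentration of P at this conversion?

0.101 mol·L⁻¹

C_A = C_{A0}(1−X) = 1.554 mol·L⁻¹.
Along a PFR/batch, dC_P/dC_A = −r_P/(r_P+r_Q) = −k₁/(k₁+k₂·C_A).
Integrating from C_{A0} to C_A: C_P = (0.118/0.352)·ln[(0.118+0.352·2.22)/(0.118+0.352·1.55)] = 0.3352·ln(0.8994/0.6650) = 0.1012 mol·L⁻¹.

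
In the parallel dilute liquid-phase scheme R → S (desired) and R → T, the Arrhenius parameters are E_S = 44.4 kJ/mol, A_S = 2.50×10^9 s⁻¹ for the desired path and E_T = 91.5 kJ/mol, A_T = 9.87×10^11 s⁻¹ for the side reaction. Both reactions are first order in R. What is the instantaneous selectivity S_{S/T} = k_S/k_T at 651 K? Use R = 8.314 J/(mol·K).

15.2

With equal orders, S_{S/T} = k_S/k_T = (A_S/A_T)·exp[(E_T−E_S)/(RT)].
(E_T−E_S)/(RT) = (91.5−44.4)×10³/(8.314×651) = 47100/5412 = 8.702.
k_S/k_T = (2.50×10^9/9.87×10^11)·exp(8.702) = 0.002533 × 6016 = 15.2.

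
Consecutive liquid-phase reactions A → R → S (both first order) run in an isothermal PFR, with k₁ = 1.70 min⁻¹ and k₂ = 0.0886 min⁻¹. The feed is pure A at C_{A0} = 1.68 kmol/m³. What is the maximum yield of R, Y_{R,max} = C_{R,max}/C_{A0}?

0.850

Evaluating C_R at τ_opt = ln(k₂/k₁)/(k₂−k₁) gives C_{R,max}/C_{A0} = (k₁/k₂)^[k₂/(k₂−k₁)].
= (1.70/0.0886)^(0.0886/(0.0886−1.70)) = (19.19)^(-0.05498) = 0.8501.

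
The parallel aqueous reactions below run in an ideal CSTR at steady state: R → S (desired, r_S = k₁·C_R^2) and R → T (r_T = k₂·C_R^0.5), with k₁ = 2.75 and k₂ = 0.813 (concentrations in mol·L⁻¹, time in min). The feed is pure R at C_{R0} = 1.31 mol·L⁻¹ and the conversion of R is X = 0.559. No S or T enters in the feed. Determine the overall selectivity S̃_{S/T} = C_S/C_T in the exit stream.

1.49

Exit C_R = C_{R0}(1−X) = 1.31×0.441 = 0.5777 mol·L⁻¹.
A CSTR operates uniformly at the exit composition, giving r_S = 0.9178 and r_T = 0.6179 (each k·C_R^n at C_R = 0.5777).
Overall selectivity = C_S/C_T = r_Sτ/(r_Tτ) = r_S/r_T = 1.49.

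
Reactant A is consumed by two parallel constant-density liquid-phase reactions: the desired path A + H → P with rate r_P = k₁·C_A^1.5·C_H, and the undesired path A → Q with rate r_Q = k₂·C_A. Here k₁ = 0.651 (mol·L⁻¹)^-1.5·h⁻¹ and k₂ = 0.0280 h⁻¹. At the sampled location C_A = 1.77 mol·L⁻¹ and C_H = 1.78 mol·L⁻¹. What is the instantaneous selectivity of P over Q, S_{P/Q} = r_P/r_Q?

S_{P/Q} = r_P/r_Q = (k₁·C_A^1.5·C_H)/(k₂·C_A) = (k₁/k₂)·C_A^0.5·C_H.
= (0.651×1.770^1.5×1.780) / (0.0280×1.770) = 2.729/0.04956 = 55.1.
Since the desired path is higher order in A, keeping C_A high (PFR or concentrated feed) favours P.

55.1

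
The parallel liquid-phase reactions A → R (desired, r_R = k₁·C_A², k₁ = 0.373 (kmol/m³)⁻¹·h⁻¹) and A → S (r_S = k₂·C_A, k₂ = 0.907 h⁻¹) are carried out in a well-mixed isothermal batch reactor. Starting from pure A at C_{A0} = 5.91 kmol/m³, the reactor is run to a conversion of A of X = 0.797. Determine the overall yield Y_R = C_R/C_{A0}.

C_A = C_{A0}(1−X) = 1.200 kmol/m³.
Along a PFR/batch, dC_S/dC_A = −r_S/(r_R+r_S) = −k₂/(k₂+k₁·C_A).
Integrating from C_{A0} to C_A: C_S = (0.907/0.373)·ln[(0.907+0.373·5.91)/(0.907+0.373·1.20)] = 2.432·ln(3.111/1.354) = 2.022 kmol/m³.
Then C_R = (C_{A0}−C_A) − C_S = 4.710 − 2.022 = 2.688 kmol/m³.
Y_R = C_R/C_{A0} = 2.688/5.91 = 0.455.

0.455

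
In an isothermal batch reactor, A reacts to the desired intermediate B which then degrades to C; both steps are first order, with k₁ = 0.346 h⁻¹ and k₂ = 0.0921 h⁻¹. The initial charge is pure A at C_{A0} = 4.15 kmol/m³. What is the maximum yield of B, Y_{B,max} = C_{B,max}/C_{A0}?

0.619

Evaluating C_B at t_opt = ln(k₂/k₁)/(k₂−k₁) gives C_{B,max}/C_{A0} = (k₁/k₂)^[k₂/(k₂−k₁)].
= (0.346/0.0921)^(0.0921/(0.0921−0.346)) = (3.757)^(-0.3627) = 0.6187.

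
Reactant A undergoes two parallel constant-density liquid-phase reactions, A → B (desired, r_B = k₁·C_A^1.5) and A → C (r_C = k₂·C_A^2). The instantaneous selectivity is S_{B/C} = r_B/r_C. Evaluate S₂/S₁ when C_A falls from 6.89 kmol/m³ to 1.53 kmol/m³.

S_{B/C} = (k₁/k₂)·C_A^-0.5, so S₂/S₁ = (C_{A,2}/C_{A,1})^-0.5.
= (1.53/6.89)^(-0.5) = (0.2221)^(-0.5) = 2.12.
Selectivity toward B rises as C_A falls — low-concentration operation is favoured.

2.12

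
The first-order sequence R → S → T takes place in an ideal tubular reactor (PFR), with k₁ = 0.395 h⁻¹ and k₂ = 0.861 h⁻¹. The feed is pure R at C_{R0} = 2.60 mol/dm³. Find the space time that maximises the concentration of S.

The intermediate peaks when r₁ = r₂, i.e. k₁e^(−k₁τ) = k₂e^(−k₂τ), giving τ_opt = ln(k₂/k₁)/(k₂−k₁).
= ln(0.861/0.395)/(0.861−0.395) = ln(2.180)/0.4660 = 0.7792/0.4660 = 1.67 h.

1.67 h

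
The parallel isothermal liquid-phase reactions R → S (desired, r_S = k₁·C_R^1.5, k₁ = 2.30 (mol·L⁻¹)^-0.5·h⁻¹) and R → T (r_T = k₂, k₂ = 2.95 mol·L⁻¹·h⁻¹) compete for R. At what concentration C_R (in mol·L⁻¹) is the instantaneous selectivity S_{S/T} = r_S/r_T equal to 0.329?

S_{S/T} = (k₁/k₂)·C_R^1.5 ⇒ C_R = (S·k₂/k₁)^(1/1.5).
= (0.329×2.95/2.30)^(0.6667) = (0.4220)^(0.6667) = 0.563 mol·L⁻¹.

0.563 mol·L⁻¹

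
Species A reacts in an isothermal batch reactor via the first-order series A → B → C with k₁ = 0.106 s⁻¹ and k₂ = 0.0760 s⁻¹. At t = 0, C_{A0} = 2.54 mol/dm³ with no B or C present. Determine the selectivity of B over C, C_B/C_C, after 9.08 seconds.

2.16

For first-order series with pure A initially, C_B(t) = k₁C_{A0}/(k₂−k₁)·(e^(−k₁t) − e^(−k₂t)).
e^(−k₁t) = e^(−0.106×9.08) = e^(−0.9625) = 0.3819; e^(−k₂t) = e^(−0.6901) = 0.5015.
C_B = 0.106×2.54/(0.0760−0.106) × (0.3819−0.5015) = (-8.975)×(-0.1196) = 1.073 mol/dm³.
C_A = C_{A0}e^(−k₁t) = 0.9701 mol/dm³, so C_C = C_{A0}−C_A−C_B = 0.4966 mol/dm³; C_B/C_C = 2.16.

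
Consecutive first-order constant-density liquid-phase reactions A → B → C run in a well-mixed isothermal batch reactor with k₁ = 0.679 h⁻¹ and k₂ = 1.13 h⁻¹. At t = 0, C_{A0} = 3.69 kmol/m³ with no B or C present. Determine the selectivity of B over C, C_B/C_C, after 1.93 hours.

Solving the coupled first-order balances gives C_B(t) = [k₁/(k₂−k₁)]·C_{A0}·(e^(−k₁t) − e^(−k₂t)).
e^(−k₁t) = e^(−0.679×1.93) = e^(−1.310) = 0.2697; e^(−k₂t) = e^(−2.181) = 0.1129.
C_B = 0.679×3.69/(1.13−0.679) × (0.2697−0.1129) = 5.555×0.1568 = 0.8708 kmol/m³.
C_A = C_{A0}e^(−k₁t) = 0.9952 kmol/m³, so C_C = C_{A0}−C_A−C_B = 1.824 kmol/m³; C_B/C_C = 0.477.

0.477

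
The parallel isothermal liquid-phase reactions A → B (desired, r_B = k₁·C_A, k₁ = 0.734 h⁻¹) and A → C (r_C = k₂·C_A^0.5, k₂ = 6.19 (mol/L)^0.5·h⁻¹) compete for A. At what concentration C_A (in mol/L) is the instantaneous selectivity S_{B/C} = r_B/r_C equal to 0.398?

S_{B/C} = (k₁/k₂)·C_A^0.5 ⇒ C_A = (S·k₂/k₁)^(2).
= (0.398×6.19/0.734)^(2) = (3.356)^(2) = 11.3 mol/L.

11.3 mol/L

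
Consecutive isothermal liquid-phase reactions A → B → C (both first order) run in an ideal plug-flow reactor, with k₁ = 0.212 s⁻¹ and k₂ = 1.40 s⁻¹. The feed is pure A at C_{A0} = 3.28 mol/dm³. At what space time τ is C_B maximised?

For first-order series the maximum of C_B occurs at τ_opt = ln(k₂/k₁)/(k₂−k₁).
= ln(1.40/0.212)/(1.40−0.212) = ln(6.604)/1.188 = 1.888/1.188 = 1.59 s.

1.59 s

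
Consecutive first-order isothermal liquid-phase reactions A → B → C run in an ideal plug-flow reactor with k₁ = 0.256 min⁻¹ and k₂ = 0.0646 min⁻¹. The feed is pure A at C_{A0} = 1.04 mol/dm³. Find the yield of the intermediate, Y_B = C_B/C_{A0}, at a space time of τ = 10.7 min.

The intermediate concentration in a first-order A→B→C sequence is C_B = k₁C_{A0}(e^(−k₁τ) − e^(−k₂τ))/(k₂−k₁).
e^(−k₁τ) = e^(−0.256×10.7) = e^(−2.739) = 0.06462; e^(−k₂τ) = e^(−0.6912) = 0.5010.
C_B = 0.256×1.04/(0.0646−0.256) × (0.06462−0.5010) = (-1.391)×(-0.4363) = 0.6070 mol/dm³.
Y_B = C_B/C_{A0} = 0.6070/1.04 = 0.584.

0.584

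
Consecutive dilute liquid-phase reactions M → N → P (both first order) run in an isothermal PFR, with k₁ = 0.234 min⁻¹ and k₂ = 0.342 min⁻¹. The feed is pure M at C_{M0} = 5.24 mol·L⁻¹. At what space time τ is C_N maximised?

Setting dC_N/dτ = 0 gives τ_opt = ln(k₂/k₁)/(k₂−k₁).
= ln(0.342/0.234)/(0.342−0.234) = ln(1.462)/0.1080 = 0.3795/0.1080 = 3.51 min.

3.51 min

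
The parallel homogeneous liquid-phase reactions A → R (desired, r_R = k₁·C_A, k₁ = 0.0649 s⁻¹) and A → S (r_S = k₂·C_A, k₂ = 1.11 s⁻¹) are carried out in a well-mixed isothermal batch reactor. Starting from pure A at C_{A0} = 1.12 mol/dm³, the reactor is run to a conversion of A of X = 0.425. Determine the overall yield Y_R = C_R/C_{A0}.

C_A = C_{A0}(1−X) = 0.6440 mol/dm³.
Both paths are first order in A, so the instantaneous fraction to R is constant: dC_R/d(−C_A) = k₁/(k₁+k₂) = 0.05524.
C_R = 0.05524·(C_{A0}−C_A) = 0.05524×0.4760 = 0.0263 mol/dm³.
Y_R = C_R/C_{A0} = 0.02629/1.12 = 0.0235.

0.0235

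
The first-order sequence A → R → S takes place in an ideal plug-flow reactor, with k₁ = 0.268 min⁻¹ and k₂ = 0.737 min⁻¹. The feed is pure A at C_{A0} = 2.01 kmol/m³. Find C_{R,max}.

0.410 kmol/m³

For a first-order series the maximum intermediate yield is C_{R,max}/C_{A0} = (k₁/k₂)^[k₂/(k₂−k₁)].
= (0.268/0.737)^(0.737/(0.737−0.268)) = (0.3636)^(1.571) = 0.2040.
C_{R,max} = 0.2040×2.01 = 0.410 kmol/m³.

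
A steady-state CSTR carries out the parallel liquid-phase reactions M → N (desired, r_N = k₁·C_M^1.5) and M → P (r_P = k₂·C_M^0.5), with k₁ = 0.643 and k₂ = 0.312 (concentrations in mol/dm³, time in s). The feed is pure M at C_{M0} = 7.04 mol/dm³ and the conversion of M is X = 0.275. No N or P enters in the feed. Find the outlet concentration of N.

Exit C_M = C_{M0}(1−X) = 7.04×0.725 = 5.104 mol/dm³.
In a CSTR the entire volume is at exit conditions, so r_N = 0.643×5.104^1.5 = 7.414 and r_P = 0.312×5.104^0.5 = 0.7049.
Fraction of consumed M going to N: r_N/(r_N+r_P) = 0.9132.
C_N = 0.9132·C_{M0}·X = 0.9132×7.04×0.275 = 1.77 mol/dm³.

1.77 mol/dm³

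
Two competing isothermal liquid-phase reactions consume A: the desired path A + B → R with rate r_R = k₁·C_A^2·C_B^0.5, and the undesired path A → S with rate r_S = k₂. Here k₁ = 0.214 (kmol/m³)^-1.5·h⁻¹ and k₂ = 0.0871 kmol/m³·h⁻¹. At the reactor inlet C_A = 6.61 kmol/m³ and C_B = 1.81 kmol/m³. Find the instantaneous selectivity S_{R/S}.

144

S_{R/S} = r_R/r_S = (k₁·C_A^2·C_B^0.5)/(k₂) = (k₁/k₂)·C_A^2·C_B^0.5.
= (0.214×6.610^2×1.810^0.5) / (0.0871) = 12.58/0.08710 = 144.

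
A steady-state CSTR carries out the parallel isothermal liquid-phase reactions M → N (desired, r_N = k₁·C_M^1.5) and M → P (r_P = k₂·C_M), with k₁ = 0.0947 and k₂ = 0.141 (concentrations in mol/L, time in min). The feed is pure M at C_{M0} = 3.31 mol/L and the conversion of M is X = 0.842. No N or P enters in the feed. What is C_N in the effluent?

Exit C_M = C_{M0}(1−X) = 3.31×0.158 = 0.5230 mol/L.
A CSTR operates uniformly at the exit composition, giving r_N = 0.03582 and r_P = 0.07374 (each k·C_M^n at C_M = 0.5230).
Fraction of consumed M going to N: r_N/(r_N+r_P) = 0.3269.
C_N = 0.3269·C_{M0}·X = 0.3269×3.31×0.842 = 0.911 mol/L.

0.911 mol/L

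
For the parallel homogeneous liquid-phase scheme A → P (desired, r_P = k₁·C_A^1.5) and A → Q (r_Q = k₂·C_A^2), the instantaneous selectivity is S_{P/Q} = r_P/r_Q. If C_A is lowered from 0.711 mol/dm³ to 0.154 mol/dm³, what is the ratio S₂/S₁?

2.15

S_{P/Q} = (k₁/k₂)·C_A^-0.5, so S₂/S₁ = (C_{A,2}/C_{A,1})^-0.5.
= (0.154/0.711)^(-0.5) = (0.2166)^(-0.5) = 2.15.
Selectivity toward P rises as C_A falls — low-concentration operation is favoured.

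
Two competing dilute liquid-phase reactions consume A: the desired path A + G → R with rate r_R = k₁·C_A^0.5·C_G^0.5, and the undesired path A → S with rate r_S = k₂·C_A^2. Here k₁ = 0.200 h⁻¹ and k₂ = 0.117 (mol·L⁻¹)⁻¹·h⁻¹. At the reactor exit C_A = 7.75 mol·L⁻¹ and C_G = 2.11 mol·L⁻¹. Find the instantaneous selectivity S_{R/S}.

0.115

S_{R/S} = r_R/r_S = (k₁·C_A^0.5·C_G^0.5)/(k₂·C_A^2) = (k₁/k₂)·C_A^-1.5·C_G^0.5.
= (0.200×7.750^0.5×2.110^0.5) / (0.117×7.750^2) = 0.8088/7.027 = 0.115.
The undesired path is higher order in A, so low C_A (CSTR or dilute feed) favours R.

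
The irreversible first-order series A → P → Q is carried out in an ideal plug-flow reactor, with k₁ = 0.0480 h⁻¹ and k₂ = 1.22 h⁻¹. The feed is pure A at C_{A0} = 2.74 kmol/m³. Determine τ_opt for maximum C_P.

2.76 h

Setting dC_P/dτ = 0 gives τ_opt = ln(k₂/k₁)/(k₂−k₁).
= ln(1.22/0.0480)/(1.22−0.0480) = ln(25.42)/1.172 = 3.235/1.172 = 2.76 h.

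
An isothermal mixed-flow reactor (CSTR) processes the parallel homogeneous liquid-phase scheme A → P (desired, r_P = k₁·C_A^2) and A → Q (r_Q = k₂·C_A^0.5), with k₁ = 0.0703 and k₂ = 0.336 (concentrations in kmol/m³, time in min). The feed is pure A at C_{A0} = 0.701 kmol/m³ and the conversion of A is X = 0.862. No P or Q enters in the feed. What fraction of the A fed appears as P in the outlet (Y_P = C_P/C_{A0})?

0.00539

Exit C_A = C_{A0}(1−X) = 0.701×0.138 = 0.09674 kmol/m³.
In a CSTR the entire volume is at exit conditions, so r_P = 0.0703×0.09674^2 = 6.579×10^-4 and r_Q = 0.336×0.09674^0.5 = 0.1045.
Fraction of consumed A going to P: r_P/(r_P+r_Q) = 0.006256.
C_P = 0.006256·C_{A0}·X = 0.006256×0.701×0.862 = 0.00378 kmol/m³; Y_P = C_P/C_{A0} = 0.00539.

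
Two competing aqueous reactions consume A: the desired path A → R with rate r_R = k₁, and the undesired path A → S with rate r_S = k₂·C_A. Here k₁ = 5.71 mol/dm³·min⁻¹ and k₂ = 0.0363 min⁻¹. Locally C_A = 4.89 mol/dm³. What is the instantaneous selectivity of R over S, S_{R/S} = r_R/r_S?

S_{R/S} = r_R/r_S = (k₁)/(k₂·C_A) = (k₁/k₂)·C_A⁻¹.
= (5.71) / (0.0363×4.890) = 5.710/0.1775 = 32.2.
The undesired path is higher order in A, so low C_A (CSTR or dilute feed) favours R.

32.2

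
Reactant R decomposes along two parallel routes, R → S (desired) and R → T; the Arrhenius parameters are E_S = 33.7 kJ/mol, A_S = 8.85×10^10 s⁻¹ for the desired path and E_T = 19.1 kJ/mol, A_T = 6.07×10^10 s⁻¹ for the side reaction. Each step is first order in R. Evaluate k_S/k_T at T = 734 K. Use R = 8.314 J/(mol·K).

0.133

k_S/k_T = (A_S/A_T)·exp[−(E_S−E_T)/(RT)] = (A_S/A_T)·exp[(E_T−E_S)/(RT)].
(E_T−E_S)/(RT) = (19.1−33.7)×10³/(8.314×734) = -14600/6102 = -2.392.
k_S/k_T = (8.85×10^10/6.07×10^10)·exp(-2.392) = 1.458 × 0.09140 = 0.133.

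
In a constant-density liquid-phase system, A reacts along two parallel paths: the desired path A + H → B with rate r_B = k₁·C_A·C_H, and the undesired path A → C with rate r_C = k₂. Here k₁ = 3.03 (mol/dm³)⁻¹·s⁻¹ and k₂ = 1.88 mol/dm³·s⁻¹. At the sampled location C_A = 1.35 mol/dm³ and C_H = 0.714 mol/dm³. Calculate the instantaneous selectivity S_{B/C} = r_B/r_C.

S_{B/C} = r_B/r_C = (k₁·C_A·C_H)/(k₂) = (k₁/k₂)·C_A·C_H.
= (3.03×1.350×0.7140) / (1.88) = 2.921/1.880 = 1.55.
Since the desired path is higher order in A, keeping C_A high (PFR or concentrated feed) favours B.

1.55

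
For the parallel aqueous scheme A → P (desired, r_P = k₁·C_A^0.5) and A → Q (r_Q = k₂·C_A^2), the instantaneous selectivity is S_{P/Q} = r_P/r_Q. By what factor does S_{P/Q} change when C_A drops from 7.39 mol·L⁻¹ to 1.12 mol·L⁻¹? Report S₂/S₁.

16.9

S_{P/Q} = (k₁/k₂)·C_A^-1.5, so S₂/S₁ = (C_{A,2}/C_{A,1})^-1.5.
= (1.12/7.39)^(-1.5) = (0.1516)^(-1.5) = 16.9.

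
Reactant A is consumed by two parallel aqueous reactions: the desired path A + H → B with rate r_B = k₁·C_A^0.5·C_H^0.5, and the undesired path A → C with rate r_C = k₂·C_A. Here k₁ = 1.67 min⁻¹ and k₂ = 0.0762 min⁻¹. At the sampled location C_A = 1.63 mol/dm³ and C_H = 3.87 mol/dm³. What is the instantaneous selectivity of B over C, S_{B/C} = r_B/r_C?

33.8

S_{B/C} = r_B/r_C = (k₁·C_A^0.5·C_H^0.5)/(k₂·C_A) = (k₁/k₂)·C_A^-0.5·C_H^0.5.
= (1.67×1.630^0.5×3.870^0.5) / (0.0762×1.630) = 4.194/0.1242 = 33.8.
The undesired path is higher order in A, so low C_A (CSTR or dilute feed) favours B.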